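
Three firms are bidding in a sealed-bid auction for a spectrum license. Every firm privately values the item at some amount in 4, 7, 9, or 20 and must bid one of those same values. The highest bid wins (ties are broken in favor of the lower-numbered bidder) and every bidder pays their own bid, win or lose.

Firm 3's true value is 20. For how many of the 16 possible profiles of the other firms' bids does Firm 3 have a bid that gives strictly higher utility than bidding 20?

11

Others bid (4, 4): truth gives 0; bid 7 gives 13 > 0. Violating.
Others bid (4, 7): truth gives 0; bid 9 gives 11 > 0. Violating.
Others bid (4, 20): truth gives -20; bid 4 gives -4 > -20. Violating.
Others bid (7, 4): truth gives 0; bid 9 gives 11 > 0. Violating.
Others bid (4, 9): truth gives 0; no alternative beats it.
Others bid (7, 9): truth gives 0; no alternative beats it.
(Checking all 16 profiles: 11 have a profitable deviation, 5 do not.)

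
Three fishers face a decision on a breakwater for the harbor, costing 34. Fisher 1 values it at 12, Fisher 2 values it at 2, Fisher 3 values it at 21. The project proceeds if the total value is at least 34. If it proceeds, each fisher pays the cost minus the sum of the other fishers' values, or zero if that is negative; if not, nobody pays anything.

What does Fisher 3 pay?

20

Total value 35 ≥ cost 34, so the project is built.
The other fishers' values sum to 14.
Cost minus that sum is 34 - 14 = 20.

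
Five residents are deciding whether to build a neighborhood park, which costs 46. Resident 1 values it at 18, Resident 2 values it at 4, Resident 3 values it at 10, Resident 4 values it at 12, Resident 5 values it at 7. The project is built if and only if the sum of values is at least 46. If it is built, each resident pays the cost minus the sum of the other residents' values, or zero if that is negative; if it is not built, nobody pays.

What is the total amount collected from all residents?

27

Total value 51 ≥ cost 46, so it is built.
Resident 1: others sum to 33; max(0, 46 - 33) = 13.
Resident 2: others sum to 47; max(0, 46 - 47) = 0.
Resident 3: others sum to 41; max(0, 46 - 41) = 5.
Resident 4: others sum to 39; max(0, 46 - 39) = 7.
Resident 5: others sum to 44; max(0, 46 - 44) = 2.
Total collected = 13 + 0 + 5 + 7 + 2 = 27.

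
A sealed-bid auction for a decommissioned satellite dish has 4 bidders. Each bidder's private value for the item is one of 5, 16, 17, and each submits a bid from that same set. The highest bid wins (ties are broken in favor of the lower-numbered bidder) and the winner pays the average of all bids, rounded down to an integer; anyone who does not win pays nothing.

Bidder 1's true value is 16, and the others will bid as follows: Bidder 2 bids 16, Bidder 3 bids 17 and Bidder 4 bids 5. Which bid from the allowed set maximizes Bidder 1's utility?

17

Bid 5: loses, pays 0, utility 0.
Bid 16: loses, pays 0, utility 0.
Bid 17: wins, pays 13, utility 16 - 13 = 3.
The best choice is 17 with utility 3.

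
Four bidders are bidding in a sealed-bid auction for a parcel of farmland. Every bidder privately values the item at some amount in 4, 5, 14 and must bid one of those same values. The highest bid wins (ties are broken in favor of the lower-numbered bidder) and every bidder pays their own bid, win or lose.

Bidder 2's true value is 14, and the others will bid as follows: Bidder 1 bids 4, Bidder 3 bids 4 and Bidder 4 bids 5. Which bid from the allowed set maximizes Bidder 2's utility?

5

Bid 4: loses but pays 4, utility -4.
Bid 5: wins, pays 5, utility 14 - 5 = 9.
Bid 14: wins, pays 14, utility 14 - 14 = 0.
The best choice is 5 with utility 9.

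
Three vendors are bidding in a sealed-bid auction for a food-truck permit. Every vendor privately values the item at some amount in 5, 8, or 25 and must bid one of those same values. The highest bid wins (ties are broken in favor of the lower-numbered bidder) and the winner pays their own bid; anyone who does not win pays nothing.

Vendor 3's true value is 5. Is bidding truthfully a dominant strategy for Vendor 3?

Yes

Check each profile of the others' bids and compare truth against every alternative bid.
Others bid (5, 5): truth gives 0, best alternative gives -3.
Others bid (5, 8): truth gives 0, best alternative gives 0.
Others bid (5, 25): truth gives 0, best alternative gives 0.
Others bid (8, 5): truth gives 0, best alternative gives 0.
Others bid (8, 8): truth gives 0, best alternative gives 0.
Others bid (8, 25): truth gives 0, best alternative gives 0.
(Remaining 3 profiles checked similarly; truth is weakly best in each.)
In every case the truthful bid is at least as good as any alternative, so it is a dominant strategy.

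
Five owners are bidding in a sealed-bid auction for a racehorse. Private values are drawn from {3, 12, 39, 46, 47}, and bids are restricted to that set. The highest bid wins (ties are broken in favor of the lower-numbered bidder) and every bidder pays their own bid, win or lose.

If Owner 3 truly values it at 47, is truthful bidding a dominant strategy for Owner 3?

No

Consider the case where Owner 1 bids 3, Owner 2 bids 3, Owner 4 bids 3 and Owner 5 bids 3.
Truthful bid 47: wins, pays 47, utility 47 - 47 = 0.
Bid 12 instead: wins, pays 12, utility 47 - 12 = 35.
Since 35 > 0, bidding 12 is strictly better here, so truthful bidding is not dominant.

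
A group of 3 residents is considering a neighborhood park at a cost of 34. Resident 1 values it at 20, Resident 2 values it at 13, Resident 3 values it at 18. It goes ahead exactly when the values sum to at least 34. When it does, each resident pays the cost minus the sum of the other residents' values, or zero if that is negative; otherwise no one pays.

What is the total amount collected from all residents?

4

Total value 51 ≥ cost 34, so it is built.
Resident 1: others sum to 31; max(0, 34 - 31) = 3.
Resident 2: others sum to 38; max(0, 34 - 38) = 0.
Resident 3: others sum to 33; max(0, 34 - 33) = 1.
Total collected = 3 + 0 + 1 = 4.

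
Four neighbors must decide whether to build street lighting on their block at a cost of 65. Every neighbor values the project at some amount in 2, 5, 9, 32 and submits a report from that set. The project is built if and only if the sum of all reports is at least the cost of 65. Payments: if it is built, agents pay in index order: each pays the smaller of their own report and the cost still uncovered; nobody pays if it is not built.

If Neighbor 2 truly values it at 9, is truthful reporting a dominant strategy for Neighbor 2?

No

Consider the case where Neighbor 1 reports 2, Neighbor 3 reports 32 and Neighbor 4 reports 32.
Truthful report 9: project built, pays 9, utility 9 - 9 = 0.
Report 2 instead: project built, pays 2, utility 9 - 2 = 7.
Since 7 > 0, reporting 2 is strictly better here, so truthful reporting is not dominant.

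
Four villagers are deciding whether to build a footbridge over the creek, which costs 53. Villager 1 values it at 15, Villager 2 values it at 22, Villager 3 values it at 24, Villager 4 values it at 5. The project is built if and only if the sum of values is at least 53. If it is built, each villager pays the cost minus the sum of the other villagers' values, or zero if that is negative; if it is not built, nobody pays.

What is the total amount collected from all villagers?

22

Total value 66 ≥ cost 53, so it is built.
Villager 1: others sum to 51; max(0, 53 - 51) = 2.
Villager 2: others sum to 44; max(0, 53 - 44) = 9.
Villager 3: others sum to 42; max(0, 53 - 42) = 11.
Villager 4: others sum to 61; max(0, 53 - 61) = 0.
Total collected = 2 + 9 + 11 + 0 = 22.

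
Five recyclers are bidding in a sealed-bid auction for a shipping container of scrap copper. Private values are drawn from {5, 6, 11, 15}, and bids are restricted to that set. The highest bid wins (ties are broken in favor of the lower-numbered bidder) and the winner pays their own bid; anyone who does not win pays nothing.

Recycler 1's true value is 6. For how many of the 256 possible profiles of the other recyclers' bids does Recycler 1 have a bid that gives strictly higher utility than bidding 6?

1

Others bid (5, 5, 5, 5): truth gives 0; bid 5 gives 1 > 0. Violating.
Others bid (5, 5, 5, 6): truth gives 0; no alternative beats it.
Others bid (5, 5, 5, 11): truth gives 0; no alternative beats it.
(Checking all 256 profiles: 1 has a profitable deviation, 255 do not.)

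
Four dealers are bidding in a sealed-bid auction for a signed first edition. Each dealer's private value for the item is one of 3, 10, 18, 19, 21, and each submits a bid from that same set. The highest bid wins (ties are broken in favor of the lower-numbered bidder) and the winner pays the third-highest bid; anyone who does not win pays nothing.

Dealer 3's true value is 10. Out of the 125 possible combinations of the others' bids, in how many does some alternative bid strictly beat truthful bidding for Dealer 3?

Others bid (3, 3, 18): truth gives 0; bid 18 gives 7 > 0. Violating.
Others bid (3, 3, 19): truth gives 0; bid 19 gives 7 > 0. Violating.
Others bid (3, 3, 21): truth gives 0; bid 21 gives 7 > 0. Violating.
Others bid (3, 10, 3): truth gives 0; bid 18 gives 7 > 0. Violating.
Others bid (3, 3, 3): truth gives 7; no alternative beats it.
Others bid (3, 3, 10): truth gives 7; no alternative beats it.
(Checking all 125 profiles: 9 have a profitable deviation, 116 do not.)

9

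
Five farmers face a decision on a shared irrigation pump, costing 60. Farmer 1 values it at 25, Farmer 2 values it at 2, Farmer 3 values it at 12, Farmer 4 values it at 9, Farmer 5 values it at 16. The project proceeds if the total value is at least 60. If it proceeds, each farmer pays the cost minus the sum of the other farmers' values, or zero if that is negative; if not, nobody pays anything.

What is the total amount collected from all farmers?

Total value 64 ≥ cost 60, so it is built.
Farmer 1: others sum to 39; max(0, 60 - 39) = 21.
Farmer 2: others sum to 62; max(0, 60 - 62) = 0.
Farmer 3: others sum to 52; max(0, 60 - 52) = 8.
Farmer 4: others sum to 55; max(0, 60 - 55) = 5.
Farmer 5: others sum to 48; max(0, 60 - 48) = 12.
Total collected = 21 + 0 + 8 + 5 + 12 = 46.

46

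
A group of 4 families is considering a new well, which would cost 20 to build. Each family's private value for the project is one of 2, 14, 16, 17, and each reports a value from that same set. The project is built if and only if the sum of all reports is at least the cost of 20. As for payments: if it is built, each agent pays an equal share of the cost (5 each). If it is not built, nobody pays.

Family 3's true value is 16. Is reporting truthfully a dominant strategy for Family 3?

Check each profile of the others' reports and compare truth against every alternative report.
Others report (2, 2, 2): truth gives 11, best alternative gives 11.
Others report (2, 2, 14): truth gives 11, best alternative gives 11.
Others report (2, 2, 16): truth gives 11, best alternative gives 11.
Others report (2, 2, 17): truth gives 11, best alternative gives 11.
Others report (2, 14, 2): truth gives 11, best alternative gives 11.
Others report (2, 14, 14): truth gives 11, best alternative gives 11.
(Remaining 58 profiles checked similarly; truth is weakly best in each.)
In every case the truthful report is at least as good as any alternative, so it is a dominant strategy.

Yes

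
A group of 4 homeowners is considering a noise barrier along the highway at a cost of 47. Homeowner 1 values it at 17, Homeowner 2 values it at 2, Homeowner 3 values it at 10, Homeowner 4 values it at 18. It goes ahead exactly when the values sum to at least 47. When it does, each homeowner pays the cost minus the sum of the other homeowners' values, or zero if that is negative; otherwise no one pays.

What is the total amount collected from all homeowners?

Total value 47 ≥ cost 47, so it is built.
Homeowner 1: others sum to 30; max(0, 47 - 30) = 17.
Homeowner 2: others sum to 45; max(0, 47 - 45) = 2.
Homeowner 3: others sum to 37; max(0, 47 - 37) = 10.
Homeowner 4: others sum to 29; max(0, 47 - 29) = 18.
Total collected = 17 + 2 + 10 + 18 = 47.

47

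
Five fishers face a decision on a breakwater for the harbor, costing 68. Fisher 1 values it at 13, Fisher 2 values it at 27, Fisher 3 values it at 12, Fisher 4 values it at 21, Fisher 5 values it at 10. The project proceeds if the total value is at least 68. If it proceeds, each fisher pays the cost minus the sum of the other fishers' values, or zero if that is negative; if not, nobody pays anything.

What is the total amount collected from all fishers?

Total value 83 ≥ cost 68, so it is built.
Fisher 1: others sum to 70; max(0, 68 - 70) = 0.
Fisher 2: others sum to 56; max(0, 68 - 56) = 12.
Fisher 3: others sum to 71; max(0, 68 - 71) = 0.
Fisher 4: others sum to 62; max(0, 68 - 62) = 6.
Fisher 5: others sum to 73; max(0, 68 - 73) = 0.
Total collected = 0 + 12 + 0 + 6 + 0 = 18.

18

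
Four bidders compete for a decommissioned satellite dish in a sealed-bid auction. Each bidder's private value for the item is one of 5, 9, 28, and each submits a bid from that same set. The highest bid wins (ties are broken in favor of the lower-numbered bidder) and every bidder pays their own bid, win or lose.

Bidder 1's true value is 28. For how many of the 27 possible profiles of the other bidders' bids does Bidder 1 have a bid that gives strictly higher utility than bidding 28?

8

Others bid (5, 5, 5): truth gives 0; bid 5 gives 23 > 0. Violating.
Others bid (5, 5, 9): truth gives 0; bid 9 gives 19 > 0. Violating.
Others bid (5, 9, 5): truth gives 0; bid 9 gives 19 > 0. Violating.
Others bid (5, 9, 9): truth gives 0; bid 9 gives 19 > 0. Violating.
Others bid (5, 5, 28): truth gives 0; no alternative beats it.
Others bid (5, 9, 28): truth gives 0; no alternative beats it.
(Checking all 27 profiles: 8 have a profitable deviation, 19 do not.)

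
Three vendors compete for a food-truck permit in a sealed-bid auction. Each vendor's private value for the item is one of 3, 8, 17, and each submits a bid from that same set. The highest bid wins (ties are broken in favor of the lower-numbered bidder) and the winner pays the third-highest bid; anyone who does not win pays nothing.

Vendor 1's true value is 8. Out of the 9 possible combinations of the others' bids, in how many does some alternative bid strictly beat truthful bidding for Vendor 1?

Others bid (3, 17): truth gives 0; bid 17 gives 5 > 0. Violating.
Others bid (17, 3): truth gives 0; bid 17 gives 5 > 0. Violating.
Others bid (3, 3): truth gives 5; no alternative beats it.
Others bid (3, 8): truth gives 5; no alternative beats it.
(Checking all 9 profiles: 2 have a profitable deviation, 7 do not.)

2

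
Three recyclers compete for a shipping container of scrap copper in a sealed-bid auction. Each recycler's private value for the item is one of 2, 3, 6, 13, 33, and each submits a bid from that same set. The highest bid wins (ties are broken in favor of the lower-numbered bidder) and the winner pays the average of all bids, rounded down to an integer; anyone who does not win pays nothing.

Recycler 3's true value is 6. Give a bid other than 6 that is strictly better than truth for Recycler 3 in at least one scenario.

3

Suppose Recycler 1 bids 2 and Recycler 2 bids 2.
Bid 6: wins, pays 3, utility 6 - 3 = 3.
Bid 3: wins, pays 2, utility 6 - 2 = 4.
So bidding 3 beats truth here (4 > 3).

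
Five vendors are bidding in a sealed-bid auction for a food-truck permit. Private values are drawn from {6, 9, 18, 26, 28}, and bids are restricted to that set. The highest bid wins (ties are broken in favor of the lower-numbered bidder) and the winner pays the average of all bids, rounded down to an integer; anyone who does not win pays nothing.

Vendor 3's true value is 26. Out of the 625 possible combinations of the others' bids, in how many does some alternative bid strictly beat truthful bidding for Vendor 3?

288

Others bid (6, 6, 6, 6): truth gives 16; bid 9 gives 20 > 16. Violating.
Others bid (6, 6, 6, 9): truth gives 16; bid 9 gives 19 > 16. Violating.
Others bid (6, 6, 6, 18): truth gives 14; bid 18 gives 16 > 14. Violating.
Others bid (6, 6, 6, 28): truth gives 0; bid 28 gives 12 > 0. Violating.
Others bid (6, 6, 6, 26): truth gives 12; no alternative beats it.
Others bid (6, 6, 9, 26): truth gives 12; no alternative beats it.
(Checking all 625 profiles: 288 have a profitable deviation, 337 do not.)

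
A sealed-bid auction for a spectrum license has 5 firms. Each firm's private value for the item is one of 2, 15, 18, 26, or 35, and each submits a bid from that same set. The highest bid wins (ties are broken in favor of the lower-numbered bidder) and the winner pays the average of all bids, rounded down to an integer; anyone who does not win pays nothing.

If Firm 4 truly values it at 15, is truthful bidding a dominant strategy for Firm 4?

Consider the case where Firm 1 bids 2, Firm 2 bids 2, Firm 3 bids 2 and Firm 5 bids 18.
Truthful bid 15: loses, pays 0, utility 0.
Bid 18 instead: wins, pays 8, utility 15 - 8 = 7.
Since 7 > 0, bidding 18 is strictly better here, so truthful bidding is not dominant.

No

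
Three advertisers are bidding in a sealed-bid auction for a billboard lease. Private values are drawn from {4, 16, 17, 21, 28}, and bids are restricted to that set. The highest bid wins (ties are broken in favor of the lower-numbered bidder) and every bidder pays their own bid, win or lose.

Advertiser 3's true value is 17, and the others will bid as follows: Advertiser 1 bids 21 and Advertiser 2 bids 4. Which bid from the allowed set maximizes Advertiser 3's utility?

4

Bid 4: loses but pays 4, utility -4.
Bid 16: loses but pays 16, utility -16.
Bid 17: loses but pays 17, utility -17.
Bid 21: loses but pays 21, utility -21.
Bid 28: wins, pays 28, utility 17 - 28 = -11.
The best choice is 4 with utility -4.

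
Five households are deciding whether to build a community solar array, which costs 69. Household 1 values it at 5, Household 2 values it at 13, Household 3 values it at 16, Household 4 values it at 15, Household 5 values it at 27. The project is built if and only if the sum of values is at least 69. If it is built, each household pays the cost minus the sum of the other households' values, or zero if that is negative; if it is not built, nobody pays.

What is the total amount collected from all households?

Total value 76 ≥ cost 69, so it is built.
Household 1: others sum to 71; max(0, 69 - 71) = 0.
Household 2: others sum to 63; max(0, 69 - 63) = 6.
Household 3: others sum to 60; max(0, 69 - 60) = 9.
Household 4: others sum to 61; max(0, 69 - 61) = 8.
Household 5: others sum to 49; max(0, 69 - 49) = 20.
Total collected = 0 + 6 + 9 + 8 + 20 = 43.

43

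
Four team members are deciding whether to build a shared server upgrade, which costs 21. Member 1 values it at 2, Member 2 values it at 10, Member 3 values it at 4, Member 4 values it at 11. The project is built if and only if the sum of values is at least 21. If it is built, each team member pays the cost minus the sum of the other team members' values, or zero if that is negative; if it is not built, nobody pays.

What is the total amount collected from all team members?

Total value 27 ≥ cost 21, so it is built.
Member 1: others sum to 25; max(0, 21 - 25) = 0.
Member 2: others sum to 17; max(0, 21 - 17) = 4.
Member 3: others sum to 23; max(0, 21 - 23) = 0.
Member 4: others sum to 16; max(0, 21 - 16) = 5.
Total collected = 0 + 4 + 0 + 5 = 9.

9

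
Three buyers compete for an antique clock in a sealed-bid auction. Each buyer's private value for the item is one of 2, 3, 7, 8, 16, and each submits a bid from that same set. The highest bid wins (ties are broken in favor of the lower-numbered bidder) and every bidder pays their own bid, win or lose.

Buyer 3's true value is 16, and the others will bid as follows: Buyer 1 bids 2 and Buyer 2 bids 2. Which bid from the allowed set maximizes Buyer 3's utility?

Bid 2: loses but pays 2, utility -2.
Bid 3: wins, pays 3, utility 16 - 3 = 13.
Bid 7: wins, pays 7, utility 16 - 7 = 9.
Bid 8: wins, pays 8, utility 16 - 8 = 8.
Bid 16: wins, pays 16, utility 16 - 16 = 0.
The best choice is 3 with utility 13.

3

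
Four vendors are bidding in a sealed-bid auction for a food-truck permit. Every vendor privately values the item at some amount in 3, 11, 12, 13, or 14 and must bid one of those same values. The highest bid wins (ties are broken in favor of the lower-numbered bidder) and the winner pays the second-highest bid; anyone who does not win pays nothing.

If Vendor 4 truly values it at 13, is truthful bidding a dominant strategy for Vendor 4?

Yes

Check each profile of the others' bids and compare truth against every alternative bid.
Others bid (3, 3, 3): truth gives 10, best alternative gives 10.
Others bid (3, 3, 11): truth gives 2, best alternative gives 2.
Others bid (3, 11, 3): truth gives 2, best alternative gives 2.
Others bid (3, 11, 11): truth gives 2, best alternative gives 2.
Others bid (11, 3, 3): truth gives 2, best alternative gives 2.
Others bid (11, 3, 11): truth gives 2, best alternative gives 2.
(Remaining 119 profiles checked similarly; truth is weakly best in each.)
In every case the truthful bid is at least as good as any alternative, so it is a dominant strategy.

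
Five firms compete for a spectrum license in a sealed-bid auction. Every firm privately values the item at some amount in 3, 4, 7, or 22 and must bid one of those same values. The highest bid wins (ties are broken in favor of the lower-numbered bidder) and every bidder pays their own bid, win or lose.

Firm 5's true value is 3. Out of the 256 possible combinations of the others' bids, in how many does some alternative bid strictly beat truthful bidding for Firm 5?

1

Others bid (3, 3, 3, 3): truth gives -3; bid 4 gives -1 > -3. Violating.
Others bid (3, 3, 3, 4): truth gives -3; no alternative beats it.
Others bid (3, 3, 3, 7): truth gives -3; no alternative beats it.
(Checking all 256 profiles: 1 has a profitable deviation, 255 do not.)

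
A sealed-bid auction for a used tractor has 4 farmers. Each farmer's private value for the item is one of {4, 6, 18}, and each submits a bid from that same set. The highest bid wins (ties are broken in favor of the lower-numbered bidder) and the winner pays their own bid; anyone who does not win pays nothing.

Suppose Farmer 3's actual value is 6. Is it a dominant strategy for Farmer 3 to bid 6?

Yes

Check each profile of the others' bids and compare truth against every alternative bid.
Others bid (4, 4, 4): truth gives 0, best alternative gives 0.
Others bid (4, 4, 6): truth gives 0, best alternative gives 0.
Others bid (4, 4, 18): truth gives 0, best alternative gives 0.
Others bid (4, 6, 4): truth gives 0, best alternative gives 0.
Others bid (4, 6, 6): truth gives 0, best alternative gives 0.
Others bid (4, 6, 18): truth gives 0, best alternative gives 0.
(Remaining 21 profiles checked similarly; truth is weakly best in each.)
In every case the truthful bid is at least as good as any alternative, so it is a dominant strategy.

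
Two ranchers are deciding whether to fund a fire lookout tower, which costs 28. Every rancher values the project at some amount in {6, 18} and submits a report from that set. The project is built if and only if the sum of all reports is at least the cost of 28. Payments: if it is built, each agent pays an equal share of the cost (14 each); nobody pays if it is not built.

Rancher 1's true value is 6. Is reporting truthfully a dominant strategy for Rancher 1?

Yes

Check each profile of the others' reports and compare truth against every alternative report.
Others report (18): truth gives 0, best alternative gives -8.
Others report (6): truth gives 0, best alternative gives 0.
In every case the truthful report is at least as good as any alternative, so it is a dominant strategy.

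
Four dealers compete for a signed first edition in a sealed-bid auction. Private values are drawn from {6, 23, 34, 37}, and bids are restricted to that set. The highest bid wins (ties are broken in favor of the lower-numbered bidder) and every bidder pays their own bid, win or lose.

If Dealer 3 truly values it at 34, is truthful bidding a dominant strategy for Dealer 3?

Consider the case where Dealer 1 bids 6, Dealer 2 bids 6 and Dealer 4 bids 6.
Truthful bid 34: wins, pays 34, utility 34 - 34 = 0.
Bid 23 instead: wins, pays 23, utility 34 - 23 = 11.
Since 11 > 0, bidding 23 is strictly better here, so truthful bidding is not dominant.

No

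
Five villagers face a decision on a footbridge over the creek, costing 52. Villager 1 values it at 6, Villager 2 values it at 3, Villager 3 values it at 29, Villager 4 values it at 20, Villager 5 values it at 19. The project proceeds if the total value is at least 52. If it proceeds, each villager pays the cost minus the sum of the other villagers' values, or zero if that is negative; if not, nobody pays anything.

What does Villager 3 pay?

Total value 77 ≥ cost 52, so the project is built.
The other villagers' values sum to 48.
Cost minus that sum is 52 - 48 = 4.

4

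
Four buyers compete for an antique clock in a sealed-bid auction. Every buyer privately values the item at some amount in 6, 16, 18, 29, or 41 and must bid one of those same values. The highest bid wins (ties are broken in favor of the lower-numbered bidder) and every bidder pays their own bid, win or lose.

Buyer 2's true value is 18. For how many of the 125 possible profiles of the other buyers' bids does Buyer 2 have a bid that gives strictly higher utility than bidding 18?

Others bid (6, 6, 6): truth gives 0; bid 16 gives 2 > 0. Violating.
Others bid (6, 6, 16): truth gives 0; bid 16 gives 2 > 0. Violating.
Others bid (6, 6, 29): truth gives -18; bid 6 gives -6 > -18. Violating.
Others bid (6, 6, 41): truth gives -18; bid 6 gives -6 > -18. Violating.
Others bid (6, 6, 18): truth gives 0; no alternative beats it.
Others bid (6, 16, 18): truth gives 0; no alternative beats it.
(Checking all 125 profiles: 111 have a profitable deviation, 14 do not.)

111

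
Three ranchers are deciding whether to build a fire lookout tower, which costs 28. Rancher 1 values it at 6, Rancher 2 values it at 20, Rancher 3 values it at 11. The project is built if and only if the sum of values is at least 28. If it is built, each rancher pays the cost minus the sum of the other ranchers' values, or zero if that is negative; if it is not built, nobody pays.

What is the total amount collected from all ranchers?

13

Total value 37 ≥ cost 28, so it is built.
Rancher 1: others sum to 31; max(0, 28 - 31) = 0.
Rancher 2: others sum to 17; max(0, 28 - 17) = 11.
Rancher 3: others sum to 26; max(0, 28 - 26) = 2.
Total collected = 0 + 11 + 2 = 13.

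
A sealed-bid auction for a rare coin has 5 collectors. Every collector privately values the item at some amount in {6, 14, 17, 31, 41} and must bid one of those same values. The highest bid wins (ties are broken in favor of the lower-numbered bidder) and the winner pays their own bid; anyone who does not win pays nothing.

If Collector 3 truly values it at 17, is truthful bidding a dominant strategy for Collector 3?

Consider the case where Collector 1 bids 6, Collector 2 bids 6, Collector 4 bids 6 and Collector 5 bids 6.
Truthful bid 17: wins, pays 17, utility 17 - 17 = 0.
Bid 14 instead: wins, pays 14, utility 17 - 14 = 3.
Since 3 > 0, bidding 14 is strictly better here, so truthful bidding is not dominant.

No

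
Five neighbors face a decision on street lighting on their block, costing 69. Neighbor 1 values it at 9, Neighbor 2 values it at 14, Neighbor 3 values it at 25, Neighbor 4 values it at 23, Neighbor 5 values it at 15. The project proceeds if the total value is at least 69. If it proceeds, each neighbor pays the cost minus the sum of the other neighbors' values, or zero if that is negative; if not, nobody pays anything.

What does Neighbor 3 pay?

Total value 86 ≥ cost 69, so the project is built.
The other neighbors' values sum to 61.
Cost minus that sum is 69 - 61 = 8.

8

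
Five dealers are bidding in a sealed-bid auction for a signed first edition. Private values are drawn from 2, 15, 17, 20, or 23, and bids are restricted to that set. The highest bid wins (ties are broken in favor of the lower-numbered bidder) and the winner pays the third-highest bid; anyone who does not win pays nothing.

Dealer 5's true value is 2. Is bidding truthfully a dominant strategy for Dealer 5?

Check each profile of the others' bids and compare truth against every alternative bid.
Others bid (2, 2, 2, 2): truth gives 0, best alternative gives 0.
Others bid (2, 2, 2, 15): truth gives 0, best alternative gives 0.
Others bid (2, 2, 2, 17): truth gives 0, best alternative gives 0.
Others bid (2, 2, 2, 20): truth gives 0, best alternative gives 0.
Others bid (2, 2, 2, 23): truth gives 0, best alternative gives 0.
Others bid (2, 2, 15, 2): truth gives 0, best alternative gives 0.
(Remaining 619 profiles checked similarly; truth is weakly best in each.)
In every case the truthful bid is at least as good as any alternative, so it is a dominant strategy.

Yes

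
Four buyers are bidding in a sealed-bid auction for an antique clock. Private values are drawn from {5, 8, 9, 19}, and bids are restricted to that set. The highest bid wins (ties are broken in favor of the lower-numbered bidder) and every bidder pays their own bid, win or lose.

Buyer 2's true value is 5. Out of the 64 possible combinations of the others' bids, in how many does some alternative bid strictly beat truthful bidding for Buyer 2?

Others bid (5, 5, 5): truth gives -5; bid 8 gives -3 > -5. Violating.
Others bid (5, 5, 8): truth gives -5; bid 8 gives -3 > -5. Violating.
Others bid (5, 5, 9): truth gives -5; bid 9 gives -4 > -5. Violating.
Others bid (5, 8, 5): truth gives -5; bid 8 gives -3 > -5. Violating.
Others bid (5, 5, 19): truth gives -5; no alternative beats it.
Others bid (5, 8, 19): truth gives -5; no alternative beats it.
(Checking all 64 profiles: 18 have a profitable deviation, 46 do not.)

18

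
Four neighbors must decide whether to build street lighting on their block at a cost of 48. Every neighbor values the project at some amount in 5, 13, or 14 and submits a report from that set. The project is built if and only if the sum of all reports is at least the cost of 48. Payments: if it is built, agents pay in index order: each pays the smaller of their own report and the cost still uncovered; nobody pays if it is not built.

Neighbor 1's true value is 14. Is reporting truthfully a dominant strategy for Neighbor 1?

No

Consider the case where Neighbor 2 reports 13, Neighbor 3 reports 13 and Neighbor 4 reports 13.
Truthful report 14: project built, pays 14, utility 14 - 14 = 0.
Report 13 instead: project built, pays 13, utility 14 - 13 = 1.
Since 1 > 0, reporting 13 is strictly better here, so truthful reporting is not dominant.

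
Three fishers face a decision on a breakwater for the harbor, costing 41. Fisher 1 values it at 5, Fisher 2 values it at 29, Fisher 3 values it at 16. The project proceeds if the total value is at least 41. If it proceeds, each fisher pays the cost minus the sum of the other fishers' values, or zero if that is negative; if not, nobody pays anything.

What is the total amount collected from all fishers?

Total value 50 ≥ cost 41, so it is built.
Fisher 1: others sum to 45; max(0, 41 - 45) = 0.
Fisher 2: others sum to 21; max(0, 41 - 21) = 20.
Fisher 3: others sum to 34; max(0, 41 - 34) = 7.
Total collected = 0 + 20 + 7 = 27.

27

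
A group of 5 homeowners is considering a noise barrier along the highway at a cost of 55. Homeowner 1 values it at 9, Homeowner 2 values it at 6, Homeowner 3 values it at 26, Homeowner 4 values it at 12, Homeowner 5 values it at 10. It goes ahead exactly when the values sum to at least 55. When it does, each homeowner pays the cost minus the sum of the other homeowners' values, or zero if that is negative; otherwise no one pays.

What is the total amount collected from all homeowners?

25

Total value 63 ≥ cost 55, so it is built.
Homeowner 1: others sum to 54; max(0, 55 - 54) = 1.
Homeowner 2: others sum to 57; max(0, 55 - 57) = 0.
Homeowner 3: others sum to 37; max(0, 55 - 37) = 18.
Homeowner 4: others sum to 51; max(0, 55 - 51) = 4.
Homeowner 5: others sum to 53; max(0, 55 - 53) = 2.
Total collected = 1 + 0 + 18 + 4 + 2 = 25.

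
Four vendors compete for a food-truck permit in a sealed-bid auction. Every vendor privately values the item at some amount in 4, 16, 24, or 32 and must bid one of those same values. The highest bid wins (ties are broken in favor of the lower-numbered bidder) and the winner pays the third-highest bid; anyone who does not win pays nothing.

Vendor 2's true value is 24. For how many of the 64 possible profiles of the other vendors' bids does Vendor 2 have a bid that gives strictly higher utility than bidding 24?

12

Others bid (4, 4, 32): truth gives 0; bid 32 gives 20 > 0. Violating.
Others bid (4, 16, 32): truth gives 0; bid 32 gives 8 > 0. Violating.
Others bid (4, 32, 4): truth gives 0; bid 32 gives 20 > 0. Violating.
Others bid (4, 32, 16): truth gives 0; bid 32 gives 8 > 0. Violating.
Others bid (4, 4, 4): truth gives 20; no alternative beats it.
Others bid (4, 4, 16): truth gives 20; no alternative beats it.
(Checking all 64 profiles: 12 have a profitable deviation, 52 do not.)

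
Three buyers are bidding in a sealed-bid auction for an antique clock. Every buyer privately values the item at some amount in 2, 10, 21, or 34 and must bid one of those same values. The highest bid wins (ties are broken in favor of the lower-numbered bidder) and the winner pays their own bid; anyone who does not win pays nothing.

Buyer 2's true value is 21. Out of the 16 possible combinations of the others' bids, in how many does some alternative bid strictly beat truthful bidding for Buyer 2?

Others bid (2, 2): truth gives 0; bid 10 gives 11 > 0. Violating.
Others bid (2, 10): truth gives 0; bid 10 gives 11 > 0. Violating.
Others bid (2, 21): truth gives 0; no alternative beats it.
Others bid (2, 34): truth gives 0; no alternative beats it.
(Checking all 16 profiles: 2 have a profitable deviation, 14 do not.)

2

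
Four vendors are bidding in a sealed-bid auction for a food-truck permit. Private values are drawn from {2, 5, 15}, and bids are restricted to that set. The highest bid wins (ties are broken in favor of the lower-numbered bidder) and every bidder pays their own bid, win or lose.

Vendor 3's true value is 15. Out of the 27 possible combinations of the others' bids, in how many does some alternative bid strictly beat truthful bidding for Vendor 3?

17

Others bid (2, 2, 2): truth gives 0; bid 5 gives 10 > 0. Violating.
Others bid (2, 2, 5): truth gives 0; bid 5 gives 10 > 0. Violating.
Others bid (2, 15, 2): truth gives -15; bid 2 gives -2 > -15. Violating.
Others bid (2, 15, 5): truth gives -15; bid 2 gives -2 > -15. Violating.
Others bid (2, 2, 15): truth gives 0; no alternative beats it.
Others bid (2, 5, 2): truth gives 0; no alternative beats it.
(Checking all 27 profiles: 17 have a profitable deviation, 10 do not.)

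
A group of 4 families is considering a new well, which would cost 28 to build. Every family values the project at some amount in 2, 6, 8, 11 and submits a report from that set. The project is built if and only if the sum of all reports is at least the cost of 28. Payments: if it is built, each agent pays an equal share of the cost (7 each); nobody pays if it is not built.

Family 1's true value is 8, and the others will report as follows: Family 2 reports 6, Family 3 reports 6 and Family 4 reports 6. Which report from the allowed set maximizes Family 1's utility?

11

Report 2: project not built, utility 0.
Report 6: project not built, utility 0.
Report 8: project not built, utility 0.
Report 11: project built, pays 7, utility 8 - 7 = 1.
The best choice is 11 with utility 1.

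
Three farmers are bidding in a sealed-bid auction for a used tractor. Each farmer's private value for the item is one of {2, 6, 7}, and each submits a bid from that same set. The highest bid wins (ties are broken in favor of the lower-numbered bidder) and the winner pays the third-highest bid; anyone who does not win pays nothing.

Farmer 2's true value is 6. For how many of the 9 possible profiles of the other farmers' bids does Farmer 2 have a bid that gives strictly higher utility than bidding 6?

2

Others bid (2, 7): truth gives 0; bid 7 gives 4 > 0. Violating.
Others bid (6, 2): truth gives 0; bid 7 gives 4 > 0. Violating.
Others bid (2, 2): truth gives 4; no alternative beats it.
Others bid (2, 6): truth gives 4; no alternative beats it.
(Checking all 9 profiles: 2 have a profitable deviation, 7 do not.)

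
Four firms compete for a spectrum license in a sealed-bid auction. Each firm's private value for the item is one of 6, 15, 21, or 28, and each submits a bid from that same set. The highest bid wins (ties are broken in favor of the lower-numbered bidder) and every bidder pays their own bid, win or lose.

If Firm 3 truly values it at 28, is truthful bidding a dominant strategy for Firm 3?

No

Consider the case where Firm 1 bids 6, Firm 2 bids 6 and Firm 4 bids 6.
Truthful bid 28: wins, pays 28, utility 28 - 28 = 0.
Bid 15 instead: wins, pays 15, utility 28 - 15 = 13.
Since 13 > 0, bidding 15 is strictly better here, so truthful bidding is not dominant.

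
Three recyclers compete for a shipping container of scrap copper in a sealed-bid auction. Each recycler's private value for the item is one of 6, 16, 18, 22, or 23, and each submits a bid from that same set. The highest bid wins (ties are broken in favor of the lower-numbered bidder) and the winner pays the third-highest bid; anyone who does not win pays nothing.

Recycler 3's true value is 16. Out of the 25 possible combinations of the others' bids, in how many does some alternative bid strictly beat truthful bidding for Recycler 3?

6

Others bid (6, 16): truth gives 0; bid 18 gives 10 > 0. Violating.
Others bid (6, 18): truth gives 0; bid 22 gives 10 > 0. Violating.
Others bid (6, 22): truth gives 0; bid 23 gives 10 > 0. Violating.
Others bid (16, 6): truth gives 0; bid 18 gives 10 > 0. Violating.
Others bid (6, 6): truth gives 10; no alternative beats it.
Others bid (6, 23): truth gives 0; no alternative beats it.
(Checking all 25 profiles: 6 have a profitable deviation, 19 do not.)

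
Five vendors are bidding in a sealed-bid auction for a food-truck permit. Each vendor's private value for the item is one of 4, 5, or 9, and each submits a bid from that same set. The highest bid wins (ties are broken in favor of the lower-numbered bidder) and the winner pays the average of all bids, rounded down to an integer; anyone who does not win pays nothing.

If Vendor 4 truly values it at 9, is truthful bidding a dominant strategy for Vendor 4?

No

Consider the case where Vendor 1 bids 4, Vendor 2 bids 4, Vendor 3 bids 4 and Vendor 5 bids 4.
Truthful bid 9: wins, pays 5, utility 9 - 5 = 4.
Bid 5 instead: wins, pays 4, utility 9 - 4 = 5.
Since 5 > 4, bidding 5 is strictly better here, so truthful bidding is not dominant.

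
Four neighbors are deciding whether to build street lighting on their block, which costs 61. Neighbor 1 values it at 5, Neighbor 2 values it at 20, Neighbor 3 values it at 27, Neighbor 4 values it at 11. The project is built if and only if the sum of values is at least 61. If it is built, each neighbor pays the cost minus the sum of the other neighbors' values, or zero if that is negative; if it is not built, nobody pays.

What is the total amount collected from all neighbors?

Total value 63 ≥ cost 61, so it is built.
Neighbor 1: others sum to 58; max(0, 61 - 58) = 3.
Neighbor 2: others sum to 43; max(0, 61 - 43) = 18.
Neighbor 3: others sum to 36; max(0, 61 - 36) = 25.
Neighbor 4: others sum to 52; max(0, 61 - 52) = 9.
Total collected = 3 + 18 + 25 + 9 = 55.

55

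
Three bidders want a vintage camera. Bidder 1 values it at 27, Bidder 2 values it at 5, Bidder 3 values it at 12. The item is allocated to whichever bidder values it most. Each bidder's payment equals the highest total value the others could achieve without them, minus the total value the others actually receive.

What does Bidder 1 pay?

12

Bidder 1 has the highest value and receives the item.
Without Bidder 1, the item would go to the next-highest value, 12, so the others could achieve 12.
With Bidder 1 present and winning, the others receive nothing, so their total is 0.
Payment = 12 - 0 = 12.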